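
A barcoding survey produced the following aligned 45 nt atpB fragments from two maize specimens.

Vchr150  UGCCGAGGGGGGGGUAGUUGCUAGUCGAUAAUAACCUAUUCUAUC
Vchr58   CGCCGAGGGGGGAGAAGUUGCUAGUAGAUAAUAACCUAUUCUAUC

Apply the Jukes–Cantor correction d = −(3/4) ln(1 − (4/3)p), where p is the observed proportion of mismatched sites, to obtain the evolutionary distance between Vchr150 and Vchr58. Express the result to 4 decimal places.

Mismatches occur at site 1 (U↔C), site 13 (G↔A), site 15 (U↔A), site 26 (C↔A).
p = 4/45 = 0.088889.
d = −0.75 · ln(1 − (4/3)·0.088889) = −0.75 · ln(0.881481) = −0.75 · (-0.126152) = 0.0946.

0.0946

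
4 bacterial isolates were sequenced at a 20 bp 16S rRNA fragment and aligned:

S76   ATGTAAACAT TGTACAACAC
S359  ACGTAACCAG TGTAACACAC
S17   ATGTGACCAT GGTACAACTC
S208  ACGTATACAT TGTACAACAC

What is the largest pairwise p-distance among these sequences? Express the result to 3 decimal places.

Pairwise Hamming distances:
  S76 vs S359: 5
  S76 vs S17: 4
  S76 vs S208: 2
  S359 vs S17: 7
  S359 vs S208: 5
  S17 vs S208: 6
The largest is 7 mismatches, between S359 and S17; p = 7/20 = 0.350.

0.350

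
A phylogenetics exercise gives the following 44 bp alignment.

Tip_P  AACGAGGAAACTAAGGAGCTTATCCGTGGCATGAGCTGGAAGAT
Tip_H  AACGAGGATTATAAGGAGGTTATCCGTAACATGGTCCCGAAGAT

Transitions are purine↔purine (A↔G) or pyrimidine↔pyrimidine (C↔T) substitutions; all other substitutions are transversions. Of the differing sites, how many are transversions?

Differing sites — 9:A/T (Tv); 10:A/T (Tv); 11:C/A (Tv); 19:C/G (Tv); 28:G/A (Ti); 29:G/A (Ti); 34:A/G (Ti); 35:G/T (Tv); 37:T/C (Ti); 38:G/C (Tv).
Of the 10 differences, 4 transitions and 6 transversions, so the answer is 6.

6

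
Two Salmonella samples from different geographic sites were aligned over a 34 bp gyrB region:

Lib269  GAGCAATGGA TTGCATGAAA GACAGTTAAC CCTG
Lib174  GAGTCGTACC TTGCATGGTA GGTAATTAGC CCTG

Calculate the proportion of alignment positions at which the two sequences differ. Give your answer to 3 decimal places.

Differing sites — 4:C/T; 5:A/C; 6:A/G; 8:G/A; 9:G/C; 10:A/C; 18:A/G; 19:A/T; 22:A/G; 23:C/T; 25:G/A; 29:A/G.
There are 12 differences over 34 sites, so p = 12/34 = 0.353.

0.353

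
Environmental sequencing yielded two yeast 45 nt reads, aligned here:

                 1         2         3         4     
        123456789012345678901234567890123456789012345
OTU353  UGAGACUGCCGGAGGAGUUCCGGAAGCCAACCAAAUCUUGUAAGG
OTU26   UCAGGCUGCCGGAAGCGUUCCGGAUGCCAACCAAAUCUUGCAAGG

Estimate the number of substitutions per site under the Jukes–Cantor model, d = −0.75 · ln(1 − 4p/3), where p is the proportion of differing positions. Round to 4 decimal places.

0.1468

Mismatches occur at site 2 (G→C), site 5 (A→G), site 14 (G→A), site 16 (A→C), site 25 (A→U), site 41 (U→C).
p = 6/45 = 0.133333.
d = −0.75 · ln(1 − (4/3)·0.133333) = −0.75 · ln(0.822223) = −0.75 · (-0.195744) = 0.1468.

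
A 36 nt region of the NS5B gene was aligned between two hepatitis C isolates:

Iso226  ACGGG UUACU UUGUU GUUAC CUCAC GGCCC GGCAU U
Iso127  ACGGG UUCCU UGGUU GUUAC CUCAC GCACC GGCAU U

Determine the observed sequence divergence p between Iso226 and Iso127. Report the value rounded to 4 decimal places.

Mismatches occur at site 8 (A/C), site 12 (U/G), site 27 (G/C), site 28 (C/A).
There are 4 differences over 36 sites, so p = 4/36 = 0.1111.

0.1111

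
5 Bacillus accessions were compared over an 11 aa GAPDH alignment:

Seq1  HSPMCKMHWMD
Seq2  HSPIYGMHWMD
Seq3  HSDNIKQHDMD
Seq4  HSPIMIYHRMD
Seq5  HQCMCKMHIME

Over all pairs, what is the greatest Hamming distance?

8

Pairwise Hamming distances:
  Seq1 vs Seq2: 3
  Seq1 vs Seq3: 5
  Seq1 vs Seq4: 5
  Seq1 vs Seq5: 4
  Seq2 vs Seq3: 6
  Seq2 vs Seq4: 4
  Seq2 vs Seq5: 7
  Seq3 vs Seq4: 6
  Seq3 vs Seq5: 7
  Seq4 vs Seq5: 8
The largest is 8, between Seq4 and Seq5.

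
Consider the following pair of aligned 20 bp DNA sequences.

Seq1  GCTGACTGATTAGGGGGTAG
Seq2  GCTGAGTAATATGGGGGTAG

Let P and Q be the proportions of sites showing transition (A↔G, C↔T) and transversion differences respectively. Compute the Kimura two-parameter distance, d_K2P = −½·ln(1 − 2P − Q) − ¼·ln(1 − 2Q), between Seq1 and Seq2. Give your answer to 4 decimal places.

The sequences differ at positions 6 (C/G, transversion), 8 (G/A, transition), 11 (T/A, transversion), 12 (A/T, transversion).
Of the 4 differences, 1 transition and 3 transversions over 20 sites: P = 1/20 = 0.050000, Q = 3/20 = 0.150000.
d = −0.5·ln(0.750000) − 0.25·ln(0.700000) = −0.5·(-0.287682) − 0.25·(-0.356675) = 0.2330.

0.2330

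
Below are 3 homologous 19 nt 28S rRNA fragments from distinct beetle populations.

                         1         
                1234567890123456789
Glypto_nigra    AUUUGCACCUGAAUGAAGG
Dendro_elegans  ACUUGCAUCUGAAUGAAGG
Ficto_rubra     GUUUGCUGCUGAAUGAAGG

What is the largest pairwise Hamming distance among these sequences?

4

Pairwise Hamming distances:
  Glypto_nigra vs Dendro_elegans: 2
  Glypto_nigra vs Ficto_rubra: 3
  Dendro_elegans vs Ficto_rubra: 4
The largest is 4, between Dendro_elegans and Ficto_rubra.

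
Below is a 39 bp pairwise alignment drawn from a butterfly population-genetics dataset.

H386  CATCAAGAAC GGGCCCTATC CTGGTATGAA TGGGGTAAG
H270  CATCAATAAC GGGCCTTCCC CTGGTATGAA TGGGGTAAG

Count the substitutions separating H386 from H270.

4

The sequences differ at positions 7 (G/T), 16 (C/T), 18 (A/C), 19 (T/C).
That gives 4 mismatches out of 39 aligned sites, so the Hamming distance is 4.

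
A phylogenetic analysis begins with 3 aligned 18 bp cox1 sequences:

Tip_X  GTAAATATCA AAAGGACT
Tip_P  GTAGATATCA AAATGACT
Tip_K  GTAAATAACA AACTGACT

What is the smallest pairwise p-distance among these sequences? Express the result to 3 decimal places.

Pairwise Hamming distances:
  Tip_X vs Tip_P: 2
  Tip_X vs Tip_K: 3
  Tip_P vs Tip_K: 3
The smallest is 2 mismatches, between Tip_X and Tip_P; p = 2/18 = 0.111.

0.111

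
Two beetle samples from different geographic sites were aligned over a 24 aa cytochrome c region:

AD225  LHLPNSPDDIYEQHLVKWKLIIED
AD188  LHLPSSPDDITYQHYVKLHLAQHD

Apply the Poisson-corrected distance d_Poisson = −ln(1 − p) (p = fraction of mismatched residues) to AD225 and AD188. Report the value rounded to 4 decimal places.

0.4700

The sequences differ at positions 5 (N/S), 11 (Y/T), 12 (E/Y), 15 (L/Y), 18 (W/L), 19 (K/H), 21 (I/A), 22 (I/Q), 23 (E/H).
p = 9/24 = 0.375000.
d = −ln(1 − 0.375000) = −ln(0.625000) = 0.4700.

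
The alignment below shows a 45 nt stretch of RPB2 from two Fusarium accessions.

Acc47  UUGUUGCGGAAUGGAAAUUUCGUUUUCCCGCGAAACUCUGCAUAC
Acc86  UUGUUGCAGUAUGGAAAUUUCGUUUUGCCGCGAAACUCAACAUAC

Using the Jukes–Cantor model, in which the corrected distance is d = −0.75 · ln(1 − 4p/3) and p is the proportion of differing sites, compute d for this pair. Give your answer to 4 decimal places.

0.1203

Differing sites — 8:G/A; 10:A/U; 27:C/G; 39:U/A; 40:G/A.
p = 5/45 = 0.111111.
d = −0.75 · ln(1 − (4/3)·0.111111) = −0.75 · ln(0.851852) = −0.75 · (-0.160342) = 0.1203.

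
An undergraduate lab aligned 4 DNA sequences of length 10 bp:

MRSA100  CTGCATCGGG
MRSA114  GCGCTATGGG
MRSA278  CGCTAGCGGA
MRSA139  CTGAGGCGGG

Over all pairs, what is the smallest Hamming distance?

Pairwise Hamming distances:
  MRSA100 vs MRSA114: 5
  MRSA100 vs MRSA278: 5
  MRSA100 vs MRSA139: 3
  MRSA114 vs MRSA278: 8
  MRSA114 vs MRSA139: 6
  MRSA278 vs MRSA139: 5
The smallest is 3, between MRSA100 and MRSA139.

3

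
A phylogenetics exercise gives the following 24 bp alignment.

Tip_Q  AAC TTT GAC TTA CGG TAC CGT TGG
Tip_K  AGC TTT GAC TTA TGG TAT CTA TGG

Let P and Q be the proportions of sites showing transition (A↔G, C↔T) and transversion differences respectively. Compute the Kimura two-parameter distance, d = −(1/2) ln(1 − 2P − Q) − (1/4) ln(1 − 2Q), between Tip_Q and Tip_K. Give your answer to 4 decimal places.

0.2483

Differing sites — 2:A/G (Ti); 13:C/T (Ti); 18:C/T (Ti); 20:G/T (Tv); 21:T/A (Tv).
Of the 5 differences, 3 transitions and 2 transversions over 24 sites: P = 3/24 = 0.125000, Q = 2/24 = 0.083333.
d = −0.5·ln(0.666667) − 0.25·ln(0.833334) = −0.5·(-0.405465) − 0.25·(-0.182321) = 0.2483.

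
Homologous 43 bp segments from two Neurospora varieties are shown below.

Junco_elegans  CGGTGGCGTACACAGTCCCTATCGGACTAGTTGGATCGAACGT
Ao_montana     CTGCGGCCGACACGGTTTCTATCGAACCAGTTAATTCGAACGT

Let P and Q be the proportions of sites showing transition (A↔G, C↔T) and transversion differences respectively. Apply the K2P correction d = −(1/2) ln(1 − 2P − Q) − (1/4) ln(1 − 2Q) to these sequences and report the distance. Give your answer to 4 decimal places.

Mismatches occur at site 2 (G→T, transversion), site 4 (T→C, transition), site 8 (G→C, transversion), site 9 (T→G, transversion), site 14 (A→G, transition), site 17 (C→T, transition), site 18 (C→T, transition), site 25 (G→A, transition), site 28 (T→C, transition), site 33 (G→A, transition), site 34 (G→A, transition), site 35 (A→T, transversion).
Of the 12 differences, 8 transitions and 4 transversions over 43 sites: P = 8/43 = 0.186047, Q = 4/43 = 0.093023.
d = −0.5·ln(0.534883) − 0.25·ln(0.813954) = −0.5·(-0.625707) − 0.25·(-0.205851) = 0.3643.

0.3643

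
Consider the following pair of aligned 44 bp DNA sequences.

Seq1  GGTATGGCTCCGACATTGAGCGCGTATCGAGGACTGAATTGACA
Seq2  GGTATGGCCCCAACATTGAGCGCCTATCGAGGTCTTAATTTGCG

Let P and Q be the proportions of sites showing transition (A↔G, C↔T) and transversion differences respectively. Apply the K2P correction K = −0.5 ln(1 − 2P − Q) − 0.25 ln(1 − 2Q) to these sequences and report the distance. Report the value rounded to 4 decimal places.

Mismatches occur at site 9 (T↔C, transition), site 12 (G↔A, transition), site 24 (G↔C, transversion), site 33 (A↔T, transversion), site 36 (G↔T, transversion), site 41 (G↔T, transversion), site 42 (A↔G, transition), site 44 (A↔G, transition).
Of the 8 differences, 4 transitions and 4 transversions over 44 sites: P = 4/44 = 0.090909, Q = 4/44 = 0.090909.
d = −0.5·ln(0.727273) − 0.25·ln(0.818182) = −0.5·(-0.318453) − 0.25·(-0.200670) = 0.2094.

0.2094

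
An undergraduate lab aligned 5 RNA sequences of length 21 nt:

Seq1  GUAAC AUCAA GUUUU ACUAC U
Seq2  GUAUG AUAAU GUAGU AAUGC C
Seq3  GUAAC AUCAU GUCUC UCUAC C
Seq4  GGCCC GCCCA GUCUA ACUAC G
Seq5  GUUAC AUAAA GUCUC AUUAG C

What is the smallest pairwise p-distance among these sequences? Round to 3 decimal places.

0.238

Pairwise Hamming distances:
  Seq1 vs Seq2: 9
  Seq1 vs Seq3: 5
  Seq1 vs Seq4: 9
  Seq1 vs Seq5: 7
  Seq2 vs Seq3: 9
  Seq2 vs Seq4: 15
  Seq2 vs Seq5: 10
  Seq3 vs Seq4: 10
  Seq3 vs Seq5: 6
  Seq4 vs Seq5: 11
The smallest is 5 mismatches, between Seq1 and Seq3; p = 5/21 = 0.238.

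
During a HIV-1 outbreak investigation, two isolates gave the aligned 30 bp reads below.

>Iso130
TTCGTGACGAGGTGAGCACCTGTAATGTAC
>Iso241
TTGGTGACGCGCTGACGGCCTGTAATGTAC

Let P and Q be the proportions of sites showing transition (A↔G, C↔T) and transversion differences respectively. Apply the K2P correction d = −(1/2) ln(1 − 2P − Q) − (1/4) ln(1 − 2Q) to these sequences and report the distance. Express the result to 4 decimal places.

0.2342

Differing sites — 3:C/G (Tv); 10:A/C (Tv); 12:G/C (Tv); 16:G/C (Tv); 17:C/G (Tv); 18:A/G (Ti).
Of the 6 differences, 1 transition and 5 transversions over 30 sites: P = 1/30 = 0.033333, Q = 5/30 = 0.166667.
d = −0.5·ln(0.766667) − 0.25·ln(0.666666) = −0.5·(-0.265703) − 0.25·(-0.405466) = 0.2342.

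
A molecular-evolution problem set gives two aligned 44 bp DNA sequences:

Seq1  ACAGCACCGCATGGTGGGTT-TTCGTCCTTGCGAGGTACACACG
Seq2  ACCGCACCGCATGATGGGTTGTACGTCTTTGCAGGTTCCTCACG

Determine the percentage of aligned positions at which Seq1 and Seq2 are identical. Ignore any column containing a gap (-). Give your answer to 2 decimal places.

79.07%

Excluding the 1 gap column leaves 43 comparable sites.
The sequences differ at positions 3 (A/C), 14 (G/A), 23 (T/A), 28 (C/T), 33 (G/A), 34 (A/G), 36 (G/T), 38 (A/C), 40 (A/T).
34 of the 43 comparable sites match, so the percent identity is 34/43 × 100 = 79.07%.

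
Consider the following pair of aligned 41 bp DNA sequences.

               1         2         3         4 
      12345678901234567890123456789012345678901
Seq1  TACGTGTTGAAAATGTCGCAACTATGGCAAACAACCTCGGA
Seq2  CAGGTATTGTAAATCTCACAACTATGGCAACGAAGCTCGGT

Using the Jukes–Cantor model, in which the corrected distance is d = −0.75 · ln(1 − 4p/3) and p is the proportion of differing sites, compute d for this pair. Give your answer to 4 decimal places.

0.2950

The sequences differ at positions 1 (T/C), 3 (C/G), 6 (G/A), 10 (A/T), 15 (G/C), 18 (G/A), 31 (A/C), 32 (C/G), 35 (C/G), 41 (A/T).
p = 10/41 = 0.243902.
d = −0.75 · ln(1 − (4/3)·0.243902) = −0.75 · ln(0.674797) = −0.75 · (-0.393343) = 0.2950.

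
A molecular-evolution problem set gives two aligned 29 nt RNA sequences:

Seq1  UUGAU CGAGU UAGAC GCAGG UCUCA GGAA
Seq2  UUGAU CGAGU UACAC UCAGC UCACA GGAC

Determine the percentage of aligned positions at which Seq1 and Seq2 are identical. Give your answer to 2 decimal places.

Differing sites — 13:G/C; 16:G/U; 20:G/C; 23:U/A; 29:A/C.
24 of the 29 sites match, so the percent identity is 24/29 × 100 = 82.76%.

82.76%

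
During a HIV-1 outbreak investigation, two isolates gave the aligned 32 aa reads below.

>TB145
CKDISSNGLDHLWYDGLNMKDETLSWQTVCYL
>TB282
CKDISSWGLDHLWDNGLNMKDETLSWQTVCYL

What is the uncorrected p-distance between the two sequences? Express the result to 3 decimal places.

0.094

Mismatches occur at site 7 (N→W), site 14 (Y→D), site 15 (D→N).
There are 3 differences over 32 sites, so p = 3/32 = 0.094.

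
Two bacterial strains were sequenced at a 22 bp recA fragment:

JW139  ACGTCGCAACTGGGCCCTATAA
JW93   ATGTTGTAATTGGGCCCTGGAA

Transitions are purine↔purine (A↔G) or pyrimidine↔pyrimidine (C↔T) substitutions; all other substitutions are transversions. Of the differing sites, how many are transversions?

Mismatches occur at site 2 (C→T, transition), site 5 (C→T, transition), site 7 (C→T, transition), site 10 (C→T, transition), site 19 (A→G, transition), site 20 (T→G, transversion).
Of the 6 differences, 5 transitions and 1 transversion, so the answer is 1.

1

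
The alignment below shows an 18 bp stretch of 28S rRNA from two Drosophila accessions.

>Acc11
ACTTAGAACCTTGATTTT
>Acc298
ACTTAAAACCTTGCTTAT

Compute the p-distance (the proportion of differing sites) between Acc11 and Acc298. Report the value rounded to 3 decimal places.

The sequences differ at positions 6 (G/A), 14 (A/C), 17 (T/A).
There are 3 differences over 18 sites, so p = 3/18 = 0.167.

0.167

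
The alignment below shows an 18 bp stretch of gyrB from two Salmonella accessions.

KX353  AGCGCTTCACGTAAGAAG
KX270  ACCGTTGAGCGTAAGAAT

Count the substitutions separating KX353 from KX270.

Mismatches occur at site 2 (G→C), site 5 (C→T), site 7 (T→G), site 8 (C→A), site 9 (A→G), site 18 (G→T).
That gives 6 mismatches out of 18 aligned sites, so the Hamming distance is 6.

6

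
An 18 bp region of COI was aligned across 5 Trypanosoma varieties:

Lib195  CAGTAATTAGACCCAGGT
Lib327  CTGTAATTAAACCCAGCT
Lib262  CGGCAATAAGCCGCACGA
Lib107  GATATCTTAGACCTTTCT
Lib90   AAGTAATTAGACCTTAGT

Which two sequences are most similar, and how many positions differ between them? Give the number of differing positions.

Pairwise Hamming distances:
  Lib195 vs Lib327: 3
  Lib195 vs Lib262: 7
  Lib195 vs Lib107: 9
  Lib195 vs Lib90: 4
  Lib327 vs Lib262: 9
  Lib327 vs Lib107: 10
  Lib327 vs Lib90: 7
  Lib262 vs Lib107: 14
  Lib262 vs Lib90: 10
  Lib107 vs Lib90: 7
The smallest is 3, between Lib195 and Lib327.

3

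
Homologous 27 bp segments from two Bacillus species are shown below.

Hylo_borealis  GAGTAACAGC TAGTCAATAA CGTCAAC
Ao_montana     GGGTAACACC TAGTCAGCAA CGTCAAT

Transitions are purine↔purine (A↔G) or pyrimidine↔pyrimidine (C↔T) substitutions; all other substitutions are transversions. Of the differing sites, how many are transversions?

Differing sites — 2:A/G (Ti); 9:G/C (Tv); 17:A/G (Ti); 18:T/C (Ti); 27:C/T (Ti).
Of the 5 differences, 4 transitions and 1 transversion, so the answer is 1.

1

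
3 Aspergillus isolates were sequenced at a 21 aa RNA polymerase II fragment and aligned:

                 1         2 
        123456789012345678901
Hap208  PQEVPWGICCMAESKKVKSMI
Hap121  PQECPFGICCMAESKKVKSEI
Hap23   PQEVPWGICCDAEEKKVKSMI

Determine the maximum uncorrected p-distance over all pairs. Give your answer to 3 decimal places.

Pairwise Hamming distances:
  Hap208 vs Hap121: 3
  Hap208 vs Hap23: 2
  Hap121 vs Hap23: 5
The largest is 5 mismatches, between Hap121 and Hap23; p = 5/21 = 0.238.

0.238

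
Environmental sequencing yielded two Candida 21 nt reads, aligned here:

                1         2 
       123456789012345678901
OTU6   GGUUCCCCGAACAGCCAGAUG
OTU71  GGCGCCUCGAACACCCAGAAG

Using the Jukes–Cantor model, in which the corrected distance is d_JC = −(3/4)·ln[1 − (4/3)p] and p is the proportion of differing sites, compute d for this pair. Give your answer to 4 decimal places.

0.2865

Mismatches occur at site 3 (U/C), site 4 (U/G), site 7 (C/U), site 14 (G/C), site 20 (U/A).
p = 5/21 = 0.238095.
d = −0.75 · ln(1 − (4/3)·0.238095) = −0.75 · ln(0.682540) = −0.75 · (-0.381934) = 0.2865.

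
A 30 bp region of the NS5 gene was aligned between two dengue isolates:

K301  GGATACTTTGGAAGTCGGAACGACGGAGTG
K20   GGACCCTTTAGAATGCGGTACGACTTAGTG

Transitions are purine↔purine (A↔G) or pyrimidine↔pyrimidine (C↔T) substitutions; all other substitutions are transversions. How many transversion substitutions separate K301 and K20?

Differing sites — 4:T/C (Ti); 5:A/C (Tv); 10:G/A (Ti); 14:G/T (Tv); 15:T/G (Tv); 19:A/T (Tv); 25:G/T (Tv); 26:G/T (Tv).
Of the 8 differences, 2 transitions and 6 transversions, so the answer is 6.

6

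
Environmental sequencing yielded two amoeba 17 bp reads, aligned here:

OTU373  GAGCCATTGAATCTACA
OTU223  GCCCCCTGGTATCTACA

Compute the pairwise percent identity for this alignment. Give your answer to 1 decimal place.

Differing sites — 2:A/C; 3:G/C; 6:A/C; 8:T/G; 10:A/T.
12 of the 17 sites match, so the percent identity is 12/17 × 100 = 70.6%.

70.6%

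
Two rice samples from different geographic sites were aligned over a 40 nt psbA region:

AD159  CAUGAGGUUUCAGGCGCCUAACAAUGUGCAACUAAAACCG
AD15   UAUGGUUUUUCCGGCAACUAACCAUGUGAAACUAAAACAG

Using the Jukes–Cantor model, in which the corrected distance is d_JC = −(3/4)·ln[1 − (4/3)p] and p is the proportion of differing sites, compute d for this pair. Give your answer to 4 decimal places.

0.3041

Differing sites — 1:C/U; 5:A/G; 6:G/U; 7:G/U; 12:A/C; 16:G/A; 17:C/A; 23:A/C; 29:C/A; 39:C/A.
p = 10/40 = 0.250000.
d = −0.75 · ln(1 − (4/3)·0.250000) = −0.75 · ln(0.666667) = −0.75 · (-0.405465) = 0.3041.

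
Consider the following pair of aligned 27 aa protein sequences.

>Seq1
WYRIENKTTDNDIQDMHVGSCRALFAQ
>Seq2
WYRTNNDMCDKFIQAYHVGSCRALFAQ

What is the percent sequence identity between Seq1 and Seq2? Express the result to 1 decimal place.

Differing sites — 4:I/T; 5:E/N; 7:K/D; 8:T/M; 9:T/C; 11:N/K; 12:D/F; 15:D/A; 16:M/Y.
18 of the 27 sites match, so the percent identity is 18/27 × 100 = 66.7%.

66.7%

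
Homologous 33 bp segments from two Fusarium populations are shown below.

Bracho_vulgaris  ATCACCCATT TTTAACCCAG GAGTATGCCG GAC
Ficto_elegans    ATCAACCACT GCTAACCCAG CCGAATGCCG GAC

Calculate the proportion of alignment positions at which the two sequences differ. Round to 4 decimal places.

0.2121

Differing sites — 5:C/A; 9:T/C; 11:T/G; 12:T/C; 21:G/C; 22:A/C; 24:T/A.
There are 7 differences over 33 sites, so p = 7/33 = 0.2121.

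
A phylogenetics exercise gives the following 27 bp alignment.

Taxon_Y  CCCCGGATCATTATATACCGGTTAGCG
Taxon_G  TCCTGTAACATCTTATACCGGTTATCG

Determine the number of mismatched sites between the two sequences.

Differing sites — 1:C/T; 4:C/T; 6:G/T; 8:T/A; 12:T/C; 13:A/T; 25:G/T.
That gives 7 mismatches out of 27 aligned sites, so the Hamming distance is 7.

7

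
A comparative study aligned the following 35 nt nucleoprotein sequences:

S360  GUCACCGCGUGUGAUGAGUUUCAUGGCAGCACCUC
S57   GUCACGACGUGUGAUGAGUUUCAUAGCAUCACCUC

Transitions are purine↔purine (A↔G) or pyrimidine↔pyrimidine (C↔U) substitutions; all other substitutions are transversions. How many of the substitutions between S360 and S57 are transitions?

Mismatches occur at site 6 (C→G, transversion), site 7 (G→A, transition), site 25 (G→A, transition), site 29 (G→U, transversion).
Of the 4 differences, 2 transitions and 2 transversions, so the answer is 2.

2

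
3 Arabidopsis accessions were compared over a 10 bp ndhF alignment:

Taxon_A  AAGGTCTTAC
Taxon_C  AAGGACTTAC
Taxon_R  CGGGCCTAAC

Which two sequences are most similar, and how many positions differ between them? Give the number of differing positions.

Pairwise Hamming distances:
  Taxon_A vs Taxon_C: 1
  Taxon_A vs Taxon_R: 4
  Taxon_C vs Taxon_R: 4
The smallest is 1, between Taxon_A and Taxon_C.

1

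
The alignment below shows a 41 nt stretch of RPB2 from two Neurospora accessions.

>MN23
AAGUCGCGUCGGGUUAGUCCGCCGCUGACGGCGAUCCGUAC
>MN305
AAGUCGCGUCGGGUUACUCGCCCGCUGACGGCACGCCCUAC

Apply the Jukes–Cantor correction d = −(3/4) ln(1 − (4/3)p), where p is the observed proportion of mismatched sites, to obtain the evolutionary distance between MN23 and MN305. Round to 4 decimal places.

The sequences differ at positions 17 (G/C), 20 (C/G), 21 (G/C), 33 (G/A), 34 (A/C), 35 (U/G), 38 (G/C).
p = 7/41 = 0.170732.
d = −0.75 · ln(1 − (4/3)·0.170732) = −0.75 · ln(0.772357) = −0.75 · (-0.258308) = 0.1937.

0.1937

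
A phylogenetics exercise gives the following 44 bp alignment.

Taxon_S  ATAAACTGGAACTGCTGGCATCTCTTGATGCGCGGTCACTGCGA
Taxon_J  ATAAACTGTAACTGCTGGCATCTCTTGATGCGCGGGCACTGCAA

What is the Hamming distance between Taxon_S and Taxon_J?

3

Mismatches occur at site 9 (G→T), site 36 (T→G), site 43 (G→A).
That gives 3 mismatches out of 44 aligned sites, so the Hamming distance is 3.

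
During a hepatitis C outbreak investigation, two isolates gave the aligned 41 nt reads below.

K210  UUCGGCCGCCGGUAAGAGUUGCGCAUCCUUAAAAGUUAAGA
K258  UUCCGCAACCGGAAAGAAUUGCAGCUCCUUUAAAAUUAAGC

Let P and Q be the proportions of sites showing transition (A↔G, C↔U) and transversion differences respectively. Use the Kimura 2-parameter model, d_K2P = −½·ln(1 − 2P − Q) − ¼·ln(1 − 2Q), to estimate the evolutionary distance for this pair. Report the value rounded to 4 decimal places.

The sequences differ at positions 4 (G/C, transversion), 7 (C/A, transversion), 8 (G/A, transition), 13 (U/A, transversion), 18 (G/A, transition), 23 (G/A, transition), 24 (C/G, transversion), 25 (A/C, transversion), 31 (A/U, transversion), 35 (G/A, transition), 41 (A/C, transversion).
Of the 11 differences, 4 transitions and 7 transversions over 41 sites: P = 4/41 = 0.097561, Q = 7/41 = 0.170732.
d = −0.5·ln(0.634146) − 0.25·ln(0.658536) = −0.5·(-0.455476) − 0.25·(-0.417736) = 0.3322.

0.3322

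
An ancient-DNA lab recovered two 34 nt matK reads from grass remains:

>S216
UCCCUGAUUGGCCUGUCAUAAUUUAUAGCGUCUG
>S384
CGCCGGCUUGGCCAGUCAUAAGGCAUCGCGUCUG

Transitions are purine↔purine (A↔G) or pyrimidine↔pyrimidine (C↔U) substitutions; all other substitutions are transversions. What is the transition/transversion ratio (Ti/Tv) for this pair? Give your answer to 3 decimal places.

The sequences differ at positions 1 (U/C, transition), 2 (C/G, transversion), 5 (U/G, transversion), 7 (A/C, transversion), 14 (U/A, transversion), 22 (U/G, transversion), 23 (U/G, transversion), 24 (U/C, transition), 27 (A/C, transversion).
Of the 9 differences, 2 transitions and 7 transversions, so Ti/Tv = 2/7 = 0.286.

0.286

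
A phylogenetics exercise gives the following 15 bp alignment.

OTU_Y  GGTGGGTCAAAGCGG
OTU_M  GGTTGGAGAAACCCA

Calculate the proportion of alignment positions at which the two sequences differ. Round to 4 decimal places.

0.4000

Differing sites — 4:G/T; 7:T/A; 8:C/G; 12:G/C; 14:G/C; 15:G/A.
There are 6 differences over 15 sites, so p = 6/15 = 0.4000.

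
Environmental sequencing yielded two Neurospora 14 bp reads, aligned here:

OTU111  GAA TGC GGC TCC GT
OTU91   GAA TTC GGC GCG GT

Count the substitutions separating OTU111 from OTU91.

Mismatches occur at site 5 (G→T), site 10 (T→G), site 12 (C→G).
That gives 3 mismatches out of 14 aligned sites, so the Hamming distance is 3.

3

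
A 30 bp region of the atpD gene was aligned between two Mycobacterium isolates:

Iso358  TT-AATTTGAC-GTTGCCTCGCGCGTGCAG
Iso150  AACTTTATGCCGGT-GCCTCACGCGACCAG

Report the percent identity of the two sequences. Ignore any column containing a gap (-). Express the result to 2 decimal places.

Excluding the 3 gap columns leaves 27 comparable sites.
Differing sites — 1:T/A; 2:T/A; 4:A/T; 5:A/T; 7:T/A; 10:A/C; 21:G/A; 26:T/A; 27:G/C.
18 of the 27 comparable sites match, so the percent identity is 18/27 × 100 = 66.67%.

66.67%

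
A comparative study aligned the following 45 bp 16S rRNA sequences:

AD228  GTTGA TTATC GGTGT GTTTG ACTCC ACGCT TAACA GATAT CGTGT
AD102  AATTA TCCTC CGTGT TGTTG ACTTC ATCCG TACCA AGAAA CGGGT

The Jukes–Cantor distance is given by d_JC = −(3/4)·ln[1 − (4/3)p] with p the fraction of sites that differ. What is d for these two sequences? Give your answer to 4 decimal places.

The sequences differ at positions 1 (G/A), 2 (T/A), 4 (G/T), 7 (T/C), 8 (A/C), 11 (G/C), 16 (G/T), 17 (T/G), 24 (C/T), 27 (C/T), 28 (G/C), 30 (T/G), 33 (A/C), 36 (G/A), 37 (A/G), 38 (T/A), 40 (T/A), 43 (T/G).
p = 18/45 = 0.400000.
d = −0.75 · ln(1 − (4/3)·0.400000) = −0.75 · ln(0.466667) = −0.75 · (-0.762139) = 0.5716.

0.5716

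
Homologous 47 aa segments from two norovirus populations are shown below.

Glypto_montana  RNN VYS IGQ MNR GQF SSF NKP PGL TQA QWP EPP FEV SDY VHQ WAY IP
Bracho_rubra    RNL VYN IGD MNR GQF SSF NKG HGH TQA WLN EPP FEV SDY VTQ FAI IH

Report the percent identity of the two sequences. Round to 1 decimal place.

72.3%

The sequences differ at positions 3 (N/L), 6 (S/N), 9 (Q/D), 21 (P/G), 22 (P/H), 24 (L/H), 28 (Q/W), 29 (W/L), 30 (P/N), 41 (H/T), 43 (W/F), 45 (Y/I), 47 (P/H).
34 of the 47 sites match, so the percent identity is 34/47 × 100 = 72.3%.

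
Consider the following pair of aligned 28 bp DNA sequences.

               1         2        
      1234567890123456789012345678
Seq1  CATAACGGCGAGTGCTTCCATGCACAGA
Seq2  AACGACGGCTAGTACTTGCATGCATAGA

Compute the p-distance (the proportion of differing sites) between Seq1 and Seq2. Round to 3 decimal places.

Differing sites — 1:C/A; 3:T/C; 4:A/G; 10:G/T; 14:G/A; 18:C/G; 25:C/T.
There are 7 differences over 28 sites, so p = 7/28 = 0.250.

0.250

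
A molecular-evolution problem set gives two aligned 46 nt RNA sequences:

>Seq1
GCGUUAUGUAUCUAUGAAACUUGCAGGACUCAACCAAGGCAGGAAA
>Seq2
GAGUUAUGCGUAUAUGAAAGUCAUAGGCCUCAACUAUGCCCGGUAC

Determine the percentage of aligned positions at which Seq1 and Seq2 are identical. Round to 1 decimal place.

67.4%

Mismatches occur at site 2 (C/A), site 9 (U/C), site 10 (A/G), site 12 (C/A), site 20 (C/G), site 22 (U/C), site 23 (G/A), site 24 (C/U), site 28 (A/C), site 35 (C/U), site 37 (A/U), site 39 (G/C), site 41 (A/C), site 44 (A/U), site 46 (A/C).
31 of the 46 sites match, so the percent identity is 31/46 × 100 = 67.4%.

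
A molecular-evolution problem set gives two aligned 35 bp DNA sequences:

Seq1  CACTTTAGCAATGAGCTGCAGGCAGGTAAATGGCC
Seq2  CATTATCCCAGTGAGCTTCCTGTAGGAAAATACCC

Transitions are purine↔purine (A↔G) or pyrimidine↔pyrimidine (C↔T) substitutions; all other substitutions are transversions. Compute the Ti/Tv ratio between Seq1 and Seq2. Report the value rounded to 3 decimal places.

0.500

The sequences differ at positions 3 (C/T, transition), 5 (T/A, transversion), 7 (A/C, transversion), 8 (G/C, transversion), 11 (A/G, transition), 18 (G/T, transversion), 20 (A/C, transversion), 21 (G/T, transversion), 23 (C/T, transition), 27 (T/A, transversion), 32 (G/A, transition), 33 (G/C, transversion).
Of the 12 differences, 4 transitions and 8 transversions, so Ti/Tv = 4/8 = 0.500.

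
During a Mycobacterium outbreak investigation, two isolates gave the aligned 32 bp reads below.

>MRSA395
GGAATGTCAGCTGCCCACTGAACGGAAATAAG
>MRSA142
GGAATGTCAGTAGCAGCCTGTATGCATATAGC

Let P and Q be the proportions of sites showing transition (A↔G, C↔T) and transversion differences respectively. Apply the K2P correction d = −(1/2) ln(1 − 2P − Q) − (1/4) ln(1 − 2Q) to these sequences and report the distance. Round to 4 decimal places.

Mismatches occur at site 11 (C/T, transition), site 12 (T/A, transversion), site 15 (C/A, transversion), site 16 (C/G, transversion), site 17 (A/C, transversion), site 21 (A/T, transversion), site 23 (C/T, transition), site 25 (G/C, transversion), site 27 (A/T, transversion), site 31 (A/G, transition), site 32 (G/C, transversion).
Of the 11 differences, 3 transitions and 8 transversions over 32 sites: P = 3/32 = 0.093750, Q = 8/32 = 0.250000.
d = −0.5·ln(0.562500) − 0.25·ln(0.500000) = −0.5·(-0.575364) − 0.25·(-0.693147) = 0.4610.

0.4610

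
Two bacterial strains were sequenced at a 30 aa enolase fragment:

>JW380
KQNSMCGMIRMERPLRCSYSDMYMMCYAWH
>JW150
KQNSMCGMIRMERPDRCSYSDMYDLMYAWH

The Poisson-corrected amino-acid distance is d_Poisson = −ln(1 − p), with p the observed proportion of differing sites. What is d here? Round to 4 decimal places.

The sequences differ at positions 15 (L/D), 24 (M/D), 25 (M/L), 26 (C/M).
p = 4/30 = 0.133333.
d = −ln(1 − 0.133333) = −ln(0.866667) = 0.1431.

0.1431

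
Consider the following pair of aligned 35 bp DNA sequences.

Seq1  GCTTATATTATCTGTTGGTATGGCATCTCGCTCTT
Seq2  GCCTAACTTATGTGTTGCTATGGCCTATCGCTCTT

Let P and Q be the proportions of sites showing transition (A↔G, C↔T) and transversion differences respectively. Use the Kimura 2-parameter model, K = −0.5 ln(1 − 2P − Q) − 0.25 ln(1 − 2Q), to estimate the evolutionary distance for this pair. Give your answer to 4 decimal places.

0.2347

The sequences differ at positions 3 (T/C, transition), 6 (T/A, transversion), 7 (A/C, transversion), 12 (C/G, transversion), 18 (G/C, transversion), 25 (A/C, transversion), 27 (C/A, transversion).
Of the 7 differences, 1 transition and 6 transversions over 35 sites: P = 1/35 = 0.028571, Q = 6/35 = 0.171429.
d = −0.5·ln(0.771429) − 0.25·ln(0.657142) = −0.5·(-0.259511) − 0.25·(-0.419855) = 0.2347.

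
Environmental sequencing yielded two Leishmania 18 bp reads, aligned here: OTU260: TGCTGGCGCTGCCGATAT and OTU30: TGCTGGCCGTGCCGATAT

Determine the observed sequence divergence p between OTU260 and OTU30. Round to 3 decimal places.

0.111

The sequences differ at positions 8 (G/C), 9 (C/G).
There are 2 differences over 18 sites, so p = 2/18 = 0.111.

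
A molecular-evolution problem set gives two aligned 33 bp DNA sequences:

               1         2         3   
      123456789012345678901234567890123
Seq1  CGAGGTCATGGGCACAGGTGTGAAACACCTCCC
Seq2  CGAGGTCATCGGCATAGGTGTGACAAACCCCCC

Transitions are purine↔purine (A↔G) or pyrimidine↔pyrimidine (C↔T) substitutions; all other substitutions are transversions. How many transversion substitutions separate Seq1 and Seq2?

3

Mismatches occur at site 10 (G→C, transversion), site 15 (C→T, transition), site 24 (A→C, transversion), site 26 (C→A, transversion), site 30 (T→C, transition).
Of the 5 differences, 2 transitions and 3 transversions, so the answer is 3.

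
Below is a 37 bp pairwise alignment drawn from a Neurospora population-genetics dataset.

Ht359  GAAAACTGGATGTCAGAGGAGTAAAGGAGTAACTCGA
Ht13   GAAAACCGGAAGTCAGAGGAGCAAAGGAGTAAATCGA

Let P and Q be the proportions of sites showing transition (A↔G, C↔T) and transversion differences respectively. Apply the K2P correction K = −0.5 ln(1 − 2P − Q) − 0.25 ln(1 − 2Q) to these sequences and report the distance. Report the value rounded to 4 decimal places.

0.1171

The sequences differ at positions 7 (T/C, transition), 11 (T/A, transversion), 22 (T/C, transition), 33 (C/A, transversion).
Of the 4 differences, 2 transitions and 2 transversions over 37 sites: P = 2/37 = 0.054054, Q = 2/37 = 0.054054.
d = −0.5·ln(0.837838) − 0.25·ln(0.891892) = −0.5·(-0.176931) − 0.25·(-0.114410) = 0.1171.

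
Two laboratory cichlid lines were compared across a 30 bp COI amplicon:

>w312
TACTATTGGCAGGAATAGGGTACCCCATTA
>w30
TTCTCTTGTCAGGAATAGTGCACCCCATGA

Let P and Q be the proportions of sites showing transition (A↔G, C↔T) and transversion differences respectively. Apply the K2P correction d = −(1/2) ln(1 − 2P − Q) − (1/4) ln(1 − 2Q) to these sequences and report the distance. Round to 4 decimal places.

The sequences differ at positions 2 (A/T, transversion), 5 (A/C, transversion), 9 (G/T, transversion), 19 (G/T, transversion), 21 (T/C, transition), 29 (T/G, transversion).
Of the 6 differences, 1 transition and 5 transversions over 30 sites: P = 1/30 = 0.033333, Q = 5/30 = 0.166667.
d = −0.5·ln(0.766667) − 0.25·ln(0.666666) = −0.5·(-0.265703) − 0.25·(-0.405466) = 0.2342.

0.2342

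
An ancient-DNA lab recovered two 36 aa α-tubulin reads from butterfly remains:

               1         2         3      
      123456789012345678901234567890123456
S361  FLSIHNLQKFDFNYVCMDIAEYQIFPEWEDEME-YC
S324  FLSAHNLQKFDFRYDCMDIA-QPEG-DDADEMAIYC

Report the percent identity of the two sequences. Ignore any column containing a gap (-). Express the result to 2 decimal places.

Excluding the 3 gap columns leaves 33 comparable sites.
Mismatches occur at site 4 (I→A), site 13 (N→R), site 15 (V→D), site 22 (Y→Q), site 23 (Q→P), site 24 (I→E), site 25 (F→G), site 27 (E→D), site 28 (W→D), site 29 (E→A), site 33 (E→A).
22 of the 33 comparable sites match, so the percent identity is 22/33 × 100 = 66.67%.

66.67%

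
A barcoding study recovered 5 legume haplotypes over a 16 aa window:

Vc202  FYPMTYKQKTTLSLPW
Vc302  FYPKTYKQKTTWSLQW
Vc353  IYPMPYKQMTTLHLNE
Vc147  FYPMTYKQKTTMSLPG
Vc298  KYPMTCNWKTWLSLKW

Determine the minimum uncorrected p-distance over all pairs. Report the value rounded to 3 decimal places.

0.125

Pairwise Hamming distances:
  Vc202 vs Vc302: 3
  Vc202 vs Vc353: 6
  Vc202 vs Vc147: 2
  Vc202 vs Vc298: 6
  Vc302 vs Vc353: 8
  Vc302 vs Vc147: 4
  Vc302 vs Vc298: 8
  Vc353 vs Vc147: 7
  Vc353 vs Vc298: 10
  Vc147 vs Vc298: 8
The smallest is 2 mismatches, between Vc202 and Vc147; p = 2/16 = 0.125.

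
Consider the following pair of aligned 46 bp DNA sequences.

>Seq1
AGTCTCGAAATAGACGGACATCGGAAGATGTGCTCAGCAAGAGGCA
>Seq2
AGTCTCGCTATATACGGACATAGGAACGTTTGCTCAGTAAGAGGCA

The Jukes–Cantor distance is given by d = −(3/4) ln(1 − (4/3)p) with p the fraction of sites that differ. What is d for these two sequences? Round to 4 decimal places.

0.1979

Mismatches occur at site 8 (A→C), site 9 (A→T), site 13 (G→T), site 22 (C→A), site 27 (G→C), site 28 (A→G), site 30 (G→T), site 38 (C→T).
p = 8/46 = 0.173913.
d = −0.75 · ln(1 − (4/3)·0.173913) = −0.75 · ln(0.768116) = −0.75 · (-0.263815) = 0.1979.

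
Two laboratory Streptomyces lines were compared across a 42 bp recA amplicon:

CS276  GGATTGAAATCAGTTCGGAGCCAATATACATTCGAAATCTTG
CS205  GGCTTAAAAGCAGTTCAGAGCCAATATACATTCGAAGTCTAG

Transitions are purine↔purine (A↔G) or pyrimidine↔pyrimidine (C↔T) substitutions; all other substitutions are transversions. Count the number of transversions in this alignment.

Differing sites — 3:A/C (Tv); 6:G/A (Ti); 10:T/G (Tv); 17:G/A (Ti); 37:A/G (Ti); 41:T/A (Tv).
Of the 6 differences, 3 transitions and 3 transversions, so the answer is 3.

3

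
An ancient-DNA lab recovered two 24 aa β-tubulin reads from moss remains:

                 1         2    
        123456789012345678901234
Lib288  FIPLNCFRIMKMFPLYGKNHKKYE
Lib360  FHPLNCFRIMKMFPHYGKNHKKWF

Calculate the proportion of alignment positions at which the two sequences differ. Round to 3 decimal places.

0.167

The sequences differ at positions 2 (I/H), 15 (L/H), 23 (Y/W), 24 (E/F).
There are 4 differences over 24 sites, so p = 4/24 = 0.167.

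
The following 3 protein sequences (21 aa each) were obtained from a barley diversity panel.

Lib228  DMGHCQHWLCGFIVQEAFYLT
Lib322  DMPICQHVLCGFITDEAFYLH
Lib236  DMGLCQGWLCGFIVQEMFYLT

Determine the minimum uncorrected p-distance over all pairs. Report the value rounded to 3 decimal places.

Pairwise Hamming distances:
  Lib228 vs Lib322: 6
  Lib228 vs Lib236: 3
  Lib322 vs Lib236: 8
The smallest is 3 mismatches, between Lib228 and Lib236; p = 3/21 = 0.143.

0.143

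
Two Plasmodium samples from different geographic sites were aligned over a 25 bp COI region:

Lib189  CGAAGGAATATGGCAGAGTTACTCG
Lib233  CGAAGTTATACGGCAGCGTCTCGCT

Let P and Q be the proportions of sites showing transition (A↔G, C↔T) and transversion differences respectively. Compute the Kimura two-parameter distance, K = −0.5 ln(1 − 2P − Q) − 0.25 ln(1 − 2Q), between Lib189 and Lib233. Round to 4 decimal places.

The sequences differ at positions 6 (G/T, transversion), 7 (A/T, transversion), 11 (T/C, transition), 17 (A/C, transversion), 20 (T/C, transition), 21 (A/T, transversion), 23 (T/G, transversion), 25 (G/T, transversion).
Of the 8 differences, 2 transitions and 6 transversions over 25 sites: P = 2/25 = 0.080000, Q = 6/25 = 0.240000.
d = −0.5·ln(0.600000) − 0.25·ln(0.520000) = −0.5·(-0.510826) − 0.25·(-0.653926) = 0.4189.

0.4189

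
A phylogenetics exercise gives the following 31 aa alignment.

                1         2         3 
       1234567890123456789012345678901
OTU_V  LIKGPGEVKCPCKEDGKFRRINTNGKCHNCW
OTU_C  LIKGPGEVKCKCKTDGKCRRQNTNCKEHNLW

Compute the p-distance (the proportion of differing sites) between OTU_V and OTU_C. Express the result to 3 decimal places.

Differing sites — 11:P/K; 14:E/T; 18:F/C; 21:I/Q; 25:G/C; 27:C/E; 30:C/L.
There are 7 differences over 31 sites, so p = 7/31 = 0.226.

0.226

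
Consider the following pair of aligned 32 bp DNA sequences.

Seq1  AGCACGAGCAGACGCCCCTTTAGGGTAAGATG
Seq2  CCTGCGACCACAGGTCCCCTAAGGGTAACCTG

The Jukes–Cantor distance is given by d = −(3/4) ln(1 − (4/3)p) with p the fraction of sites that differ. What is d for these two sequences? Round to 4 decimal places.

0.5199

Differing sites — 1:A/C; 2:G/C; 3:C/T; 4:A/G; 8:G/C; 11:G/C; 13:C/G; 15:C/T; 19:T/C; 21:T/A; 29:G/C; 30:A/C.
p = 12/32 = 0.375000.
d = −0.75 · ln(1 − (4/3)·0.375000) = −0.75 · ln(0.500000) = −0.75 · (-0.693147) = 0.5199.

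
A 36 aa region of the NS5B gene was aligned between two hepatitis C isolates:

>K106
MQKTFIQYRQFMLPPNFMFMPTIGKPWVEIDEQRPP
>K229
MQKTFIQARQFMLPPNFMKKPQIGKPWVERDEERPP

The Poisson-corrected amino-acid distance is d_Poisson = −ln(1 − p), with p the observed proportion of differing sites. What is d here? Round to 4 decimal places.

Mismatches occur at site 8 (Y/A), site 19 (F/K), site 20 (M/K), site 22 (T/Q), site 30 (I/R), site 33 (Q/E).
p = 6/36 = 0.166667.
d = −ln(1 − 0.166667) = −ln(0.833333) = 0.1823.

0.1823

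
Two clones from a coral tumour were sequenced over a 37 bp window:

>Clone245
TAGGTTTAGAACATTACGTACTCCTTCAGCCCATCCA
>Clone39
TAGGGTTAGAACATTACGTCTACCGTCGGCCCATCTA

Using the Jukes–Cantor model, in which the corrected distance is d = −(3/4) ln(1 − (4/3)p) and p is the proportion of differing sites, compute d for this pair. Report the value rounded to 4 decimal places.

The sequences differ at positions 5 (T/G), 20 (A/C), 21 (C/T), 22 (T/A), 25 (T/G), 28 (A/G), 36 (C/T).
p = 7/37 = 0.189189.
d = −0.75 · ln(1 − (4/3)·0.189189) = −0.75 · ln(0.747748) = −0.75 · (-0.290689) = 0.2180.

0.2180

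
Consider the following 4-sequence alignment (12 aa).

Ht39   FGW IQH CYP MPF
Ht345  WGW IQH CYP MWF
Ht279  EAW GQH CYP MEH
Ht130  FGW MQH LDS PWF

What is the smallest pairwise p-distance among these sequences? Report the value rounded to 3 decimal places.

0.167

Pairwise Hamming distances:
  Ht39 vs Ht345: 2
  Ht39 vs Ht279: 5
  Ht39 vs Ht130: 6
  Ht345 vs Ht279: 5
  Ht345 vs Ht130: 6
  Ht279 vs Ht130: 9
The smallest is 2 mismatches, between Ht39 and Ht345; p = 2/12 = 0.167.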